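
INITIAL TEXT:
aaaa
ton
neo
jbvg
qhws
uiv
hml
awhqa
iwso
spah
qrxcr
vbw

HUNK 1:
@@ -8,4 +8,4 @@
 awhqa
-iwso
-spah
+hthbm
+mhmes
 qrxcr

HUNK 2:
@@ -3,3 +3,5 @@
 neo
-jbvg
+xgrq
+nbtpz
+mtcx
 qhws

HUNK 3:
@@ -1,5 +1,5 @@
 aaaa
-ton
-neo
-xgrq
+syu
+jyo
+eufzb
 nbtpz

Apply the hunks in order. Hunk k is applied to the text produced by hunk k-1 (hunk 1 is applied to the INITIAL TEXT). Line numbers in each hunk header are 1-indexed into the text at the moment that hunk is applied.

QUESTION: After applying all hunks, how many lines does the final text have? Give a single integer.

Answer: 14

Derivation:
Hunk 1: at line 8 remove [iwso,spah] add [hthbm,mhmes] -> 12 lines: aaaa ton neo jbvg qhws uiv hml awhqa hthbm mhmes qrxcr vbw
Hunk 2: at line 3 remove [jbvg] add [xgrq,nbtpz,mtcx] -> 14 lines: aaaa ton neo xgrq nbtpz mtcx qhws uiv hml awhqa hthbm mhmes qrxcr vbw
Hunk 3: at line 1 remove [ton,neo,xgrq] add [syu,jyo,eufzb] -> 14 lines: aaaa syu jyo eufzb nbtpz mtcx qhws uiv hml awhqa hthbm mhmes qrxcr vbw
Final line count: 14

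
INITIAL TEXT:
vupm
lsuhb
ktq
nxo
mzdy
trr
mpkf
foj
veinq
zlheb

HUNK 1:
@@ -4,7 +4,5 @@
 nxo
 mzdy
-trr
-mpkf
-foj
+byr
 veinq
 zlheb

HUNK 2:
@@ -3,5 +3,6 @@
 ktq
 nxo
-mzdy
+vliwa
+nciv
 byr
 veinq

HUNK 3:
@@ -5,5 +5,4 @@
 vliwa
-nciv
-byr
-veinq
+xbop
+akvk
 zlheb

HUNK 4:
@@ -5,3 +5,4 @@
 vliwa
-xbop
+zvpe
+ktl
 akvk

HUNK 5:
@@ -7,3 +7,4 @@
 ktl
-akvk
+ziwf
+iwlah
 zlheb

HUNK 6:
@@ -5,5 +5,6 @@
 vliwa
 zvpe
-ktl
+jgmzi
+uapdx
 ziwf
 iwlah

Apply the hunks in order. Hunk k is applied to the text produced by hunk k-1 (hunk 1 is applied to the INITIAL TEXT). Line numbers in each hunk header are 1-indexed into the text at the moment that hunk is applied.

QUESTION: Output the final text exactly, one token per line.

Hunk 1: at line 4 remove [trr,mpkf,foj] add [byr] -> 8 lines: vupm lsuhb ktq nxo mzdy byr veinq zlheb
Hunk 2: at line 3 remove [mzdy] add [vliwa,nciv] -> 9 lines: vupm lsuhb ktq nxo vliwa nciv byr veinq zlheb
Hunk 3: at line 5 remove [nciv,byr,veinq] add [xbop,akvk] -> 8 lines: vupm lsuhb ktq nxo vliwa xbop akvk zlheb
Hunk 4: at line 5 remove [xbop] add [zvpe,ktl] -> 9 lines: vupm lsuhb ktq nxo vliwa zvpe ktl akvk zlheb
Hunk 5: at line 7 remove [akvk] add [ziwf,iwlah] -> 10 lines: vupm lsuhb ktq nxo vliwa zvpe ktl ziwf iwlah zlheb
Hunk 6: at line 5 remove [ktl] add [jgmzi,uapdx] -> 11 lines: vupm lsuhb ktq nxo vliwa zvpe jgmzi uapdx ziwf iwlah zlheb

Answer: vupm
lsuhb
ktq
nxo
vliwa
zvpe
jgmzi
uapdx
ziwf
iwlah
zlheb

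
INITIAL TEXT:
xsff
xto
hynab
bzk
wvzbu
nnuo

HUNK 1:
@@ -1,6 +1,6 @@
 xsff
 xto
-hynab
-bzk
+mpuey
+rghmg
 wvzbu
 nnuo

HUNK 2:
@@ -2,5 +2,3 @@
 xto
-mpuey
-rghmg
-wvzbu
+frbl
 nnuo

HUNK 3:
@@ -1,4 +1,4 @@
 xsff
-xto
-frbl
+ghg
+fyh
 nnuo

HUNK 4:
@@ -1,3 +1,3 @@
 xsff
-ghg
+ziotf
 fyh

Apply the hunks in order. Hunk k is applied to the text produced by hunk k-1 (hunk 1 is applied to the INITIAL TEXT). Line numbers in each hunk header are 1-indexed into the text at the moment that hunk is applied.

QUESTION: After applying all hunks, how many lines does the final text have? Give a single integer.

Hunk 1: at line 1 remove [hynab,bzk] add [mpuey,rghmg] -> 6 lines: xsff xto mpuey rghmg wvzbu nnuo
Hunk 2: at line 2 remove [mpuey,rghmg,wvzbu] add [frbl] -> 4 lines: xsff xto frbl nnuo
Hunk 3: at line 1 remove [xto,frbl] add [ghg,fyh] -> 4 lines: xsff ghg fyh nnuo
Hunk 4: at line 1 remove [ghg] add [ziotf] -> 4 lines: xsff ziotf fyh nnuo
Final line count: 4

Answer: 4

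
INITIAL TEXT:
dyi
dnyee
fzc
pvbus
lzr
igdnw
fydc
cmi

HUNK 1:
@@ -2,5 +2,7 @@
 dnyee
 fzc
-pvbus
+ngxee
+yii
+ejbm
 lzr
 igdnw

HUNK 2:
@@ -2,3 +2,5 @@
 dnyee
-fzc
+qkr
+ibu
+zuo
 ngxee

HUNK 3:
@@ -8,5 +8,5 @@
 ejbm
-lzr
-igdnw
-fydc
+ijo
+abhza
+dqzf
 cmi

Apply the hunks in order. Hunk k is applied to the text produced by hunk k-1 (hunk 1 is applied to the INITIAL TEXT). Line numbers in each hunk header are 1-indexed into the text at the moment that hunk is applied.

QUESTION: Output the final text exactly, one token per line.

Hunk 1: at line 2 remove [pvbus] add [ngxee,yii,ejbm] -> 10 lines: dyi dnyee fzc ngxee yii ejbm lzr igdnw fydc cmi
Hunk 2: at line 2 remove [fzc] add [qkr,ibu,zuo] -> 12 lines: dyi dnyee qkr ibu zuo ngxee yii ejbm lzr igdnw fydc cmi
Hunk 3: at line 8 remove [lzr,igdnw,fydc] add [ijo,abhza,dqzf] -> 12 lines: dyi dnyee qkr ibu zuo ngxee yii ejbm ijo abhza dqzf cmi

Answer: dyi
dnyee
qkr
ibu
zuo
ngxee
yii
ejbm
ijo
abhza
dqzf
cmi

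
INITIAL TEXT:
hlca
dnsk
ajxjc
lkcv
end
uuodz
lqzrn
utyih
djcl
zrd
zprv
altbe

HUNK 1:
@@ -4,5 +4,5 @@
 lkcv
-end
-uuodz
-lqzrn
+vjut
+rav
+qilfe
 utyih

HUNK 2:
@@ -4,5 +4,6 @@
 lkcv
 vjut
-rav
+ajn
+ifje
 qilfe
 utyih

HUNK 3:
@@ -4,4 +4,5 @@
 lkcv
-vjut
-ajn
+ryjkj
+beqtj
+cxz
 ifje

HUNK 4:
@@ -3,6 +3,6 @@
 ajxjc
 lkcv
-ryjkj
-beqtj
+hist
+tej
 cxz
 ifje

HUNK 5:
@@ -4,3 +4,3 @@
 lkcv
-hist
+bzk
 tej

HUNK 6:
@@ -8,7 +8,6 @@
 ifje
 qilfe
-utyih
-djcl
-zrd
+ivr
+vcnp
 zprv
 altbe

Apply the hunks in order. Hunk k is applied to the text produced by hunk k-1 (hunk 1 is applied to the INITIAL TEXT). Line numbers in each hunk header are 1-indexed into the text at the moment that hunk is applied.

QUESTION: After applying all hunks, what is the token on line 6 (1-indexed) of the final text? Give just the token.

Answer: tej

Derivation:
Hunk 1: at line 4 remove [end,uuodz,lqzrn] add [vjut,rav,qilfe] -> 12 lines: hlca dnsk ajxjc lkcv vjut rav qilfe utyih djcl zrd zprv altbe
Hunk 2: at line 4 remove [rav] add [ajn,ifje] -> 13 lines: hlca dnsk ajxjc lkcv vjut ajn ifje qilfe utyih djcl zrd zprv altbe
Hunk 3: at line 4 remove [vjut,ajn] add [ryjkj,beqtj,cxz] -> 14 lines: hlca dnsk ajxjc lkcv ryjkj beqtj cxz ifje qilfe utyih djcl zrd zprv altbe
Hunk 4: at line 3 remove [ryjkj,beqtj] add [hist,tej] -> 14 lines: hlca dnsk ajxjc lkcv hist tej cxz ifje qilfe utyih djcl zrd zprv altbe
Hunk 5: at line 4 remove [hist] add [bzk] -> 14 lines: hlca dnsk ajxjc lkcv bzk tej cxz ifje qilfe utyih djcl zrd zprv altbe
Hunk 6: at line 8 remove [utyih,djcl,zrd] add [ivr,vcnp] -> 13 lines: hlca dnsk ajxjc lkcv bzk tej cxz ifje qilfe ivr vcnp zprv altbe
Final line 6: tej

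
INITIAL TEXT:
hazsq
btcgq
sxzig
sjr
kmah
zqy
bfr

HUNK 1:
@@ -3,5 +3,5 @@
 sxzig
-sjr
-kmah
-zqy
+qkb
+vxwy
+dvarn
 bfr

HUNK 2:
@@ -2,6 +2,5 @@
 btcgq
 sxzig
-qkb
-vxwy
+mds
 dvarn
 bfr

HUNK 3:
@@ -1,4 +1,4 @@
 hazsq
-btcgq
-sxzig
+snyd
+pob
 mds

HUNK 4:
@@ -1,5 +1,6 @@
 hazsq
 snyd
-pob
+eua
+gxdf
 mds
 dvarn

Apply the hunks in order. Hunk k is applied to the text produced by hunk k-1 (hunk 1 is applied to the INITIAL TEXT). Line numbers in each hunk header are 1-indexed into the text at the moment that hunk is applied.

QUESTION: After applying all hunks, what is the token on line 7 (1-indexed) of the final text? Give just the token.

Answer: bfr

Derivation:
Hunk 1: at line 3 remove [sjr,kmah,zqy] add [qkb,vxwy,dvarn] -> 7 lines: hazsq btcgq sxzig qkb vxwy dvarn bfr
Hunk 2: at line 2 remove [qkb,vxwy] add [mds] -> 6 lines: hazsq btcgq sxzig mds dvarn bfr
Hunk 3: at line 1 remove [btcgq,sxzig] add [snyd,pob] -> 6 lines: hazsq snyd pob mds dvarn bfr
Hunk 4: at line 1 remove [pob] add [eua,gxdf] -> 7 lines: hazsq snyd eua gxdf mds dvarn bfr
Final line 7: bfr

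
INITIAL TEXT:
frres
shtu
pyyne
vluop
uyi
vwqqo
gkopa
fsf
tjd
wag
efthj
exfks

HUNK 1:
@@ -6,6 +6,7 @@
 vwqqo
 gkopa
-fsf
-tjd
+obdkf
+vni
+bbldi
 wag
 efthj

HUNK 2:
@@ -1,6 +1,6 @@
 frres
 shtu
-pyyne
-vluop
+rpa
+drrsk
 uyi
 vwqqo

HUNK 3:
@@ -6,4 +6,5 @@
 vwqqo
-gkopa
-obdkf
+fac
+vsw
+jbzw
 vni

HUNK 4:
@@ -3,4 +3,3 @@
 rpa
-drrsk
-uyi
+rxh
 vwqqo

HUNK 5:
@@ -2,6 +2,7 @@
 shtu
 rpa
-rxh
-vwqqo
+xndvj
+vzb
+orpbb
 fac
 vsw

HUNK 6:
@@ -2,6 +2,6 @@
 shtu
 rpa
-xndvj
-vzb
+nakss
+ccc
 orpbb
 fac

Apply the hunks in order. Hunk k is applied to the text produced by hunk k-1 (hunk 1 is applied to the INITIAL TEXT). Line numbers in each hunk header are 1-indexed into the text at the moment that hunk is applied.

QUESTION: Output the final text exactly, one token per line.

Answer: frres
shtu
rpa
nakss
ccc
orpbb
fac
vsw
jbzw
vni
bbldi
wag
efthj
exfks

Derivation:
Hunk 1: at line 6 remove [fsf,tjd] add [obdkf,vni,bbldi] -> 13 lines: frres shtu pyyne vluop uyi vwqqo gkopa obdkf vni bbldi wag efthj exfks
Hunk 2: at line 1 remove [pyyne,vluop] add [rpa,drrsk] -> 13 lines: frres shtu rpa drrsk uyi vwqqo gkopa obdkf vni bbldi wag efthj exfks
Hunk 3: at line 6 remove [gkopa,obdkf] add [fac,vsw,jbzw] -> 14 lines: frres shtu rpa drrsk uyi vwqqo fac vsw jbzw vni bbldi wag efthj exfks
Hunk 4: at line 3 remove [drrsk,uyi] add [rxh] -> 13 lines: frres shtu rpa rxh vwqqo fac vsw jbzw vni bbldi wag efthj exfks
Hunk 5: at line 2 remove [rxh,vwqqo] add [xndvj,vzb,orpbb] -> 14 lines: frres shtu rpa xndvj vzb orpbb fac vsw jbzw vni bbldi wag efthj exfks
Hunk 6: at line 2 remove [xndvj,vzb] add [nakss,ccc] -> 14 lines: frres shtu rpa nakss ccc orpbb fac vsw jbzw vni bbldi wag efthj exfks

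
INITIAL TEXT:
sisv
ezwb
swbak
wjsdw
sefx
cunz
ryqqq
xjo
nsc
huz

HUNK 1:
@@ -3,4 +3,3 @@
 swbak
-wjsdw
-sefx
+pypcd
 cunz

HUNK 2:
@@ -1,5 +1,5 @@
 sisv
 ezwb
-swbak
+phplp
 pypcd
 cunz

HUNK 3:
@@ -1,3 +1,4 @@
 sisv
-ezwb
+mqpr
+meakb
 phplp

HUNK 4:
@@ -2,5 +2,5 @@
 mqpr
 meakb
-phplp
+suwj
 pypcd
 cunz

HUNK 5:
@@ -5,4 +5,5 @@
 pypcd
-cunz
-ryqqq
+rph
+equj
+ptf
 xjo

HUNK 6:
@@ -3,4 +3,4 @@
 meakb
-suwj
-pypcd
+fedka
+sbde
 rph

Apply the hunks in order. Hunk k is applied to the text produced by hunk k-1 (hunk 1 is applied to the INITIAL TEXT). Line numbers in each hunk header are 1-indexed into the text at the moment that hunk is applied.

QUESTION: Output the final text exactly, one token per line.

Hunk 1: at line 3 remove [wjsdw,sefx] add [pypcd] -> 9 lines: sisv ezwb swbak pypcd cunz ryqqq xjo nsc huz
Hunk 2: at line 1 remove [swbak] add [phplp] -> 9 lines: sisv ezwb phplp pypcd cunz ryqqq xjo nsc huz
Hunk 3: at line 1 remove [ezwb] add [mqpr,meakb] -> 10 lines: sisv mqpr meakb phplp pypcd cunz ryqqq xjo nsc huz
Hunk 4: at line 2 remove [phplp] add [suwj] -> 10 lines: sisv mqpr meakb suwj pypcd cunz ryqqq xjo nsc huz
Hunk 5: at line 5 remove [cunz,ryqqq] add [rph,equj,ptf] -> 11 lines: sisv mqpr meakb suwj pypcd rph equj ptf xjo nsc huz
Hunk 6: at line 3 remove [suwj,pypcd] add [fedka,sbde] -> 11 lines: sisv mqpr meakb fedka sbde rph equj ptf xjo nsc huz

Answer: sisv
mqpr
meakb
fedka
sbde
rph
equj
ptf
xjo
nsc
huz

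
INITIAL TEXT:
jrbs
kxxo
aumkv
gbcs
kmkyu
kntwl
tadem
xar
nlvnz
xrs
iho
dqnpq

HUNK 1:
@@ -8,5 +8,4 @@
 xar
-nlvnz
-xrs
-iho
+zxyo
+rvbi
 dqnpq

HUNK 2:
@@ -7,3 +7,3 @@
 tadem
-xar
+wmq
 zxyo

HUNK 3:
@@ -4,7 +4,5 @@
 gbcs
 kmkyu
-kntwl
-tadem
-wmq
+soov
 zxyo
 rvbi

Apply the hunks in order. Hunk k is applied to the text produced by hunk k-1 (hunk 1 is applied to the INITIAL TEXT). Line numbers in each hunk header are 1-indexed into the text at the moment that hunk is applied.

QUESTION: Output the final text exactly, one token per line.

Answer: jrbs
kxxo
aumkv
gbcs
kmkyu
soov
zxyo
rvbi
dqnpq

Derivation:
Hunk 1: at line 8 remove [nlvnz,xrs,iho] add [zxyo,rvbi] -> 11 lines: jrbs kxxo aumkv gbcs kmkyu kntwl tadem xar zxyo rvbi dqnpq
Hunk 2: at line 7 remove [xar] add [wmq] -> 11 lines: jrbs kxxo aumkv gbcs kmkyu kntwl tadem wmq zxyo rvbi dqnpq
Hunk 3: at line 4 remove [kntwl,tadem,wmq] add [soov] -> 9 lines: jrbs kxxo aumkv gbcs kmkyu soov zxyo rvbi dqnpq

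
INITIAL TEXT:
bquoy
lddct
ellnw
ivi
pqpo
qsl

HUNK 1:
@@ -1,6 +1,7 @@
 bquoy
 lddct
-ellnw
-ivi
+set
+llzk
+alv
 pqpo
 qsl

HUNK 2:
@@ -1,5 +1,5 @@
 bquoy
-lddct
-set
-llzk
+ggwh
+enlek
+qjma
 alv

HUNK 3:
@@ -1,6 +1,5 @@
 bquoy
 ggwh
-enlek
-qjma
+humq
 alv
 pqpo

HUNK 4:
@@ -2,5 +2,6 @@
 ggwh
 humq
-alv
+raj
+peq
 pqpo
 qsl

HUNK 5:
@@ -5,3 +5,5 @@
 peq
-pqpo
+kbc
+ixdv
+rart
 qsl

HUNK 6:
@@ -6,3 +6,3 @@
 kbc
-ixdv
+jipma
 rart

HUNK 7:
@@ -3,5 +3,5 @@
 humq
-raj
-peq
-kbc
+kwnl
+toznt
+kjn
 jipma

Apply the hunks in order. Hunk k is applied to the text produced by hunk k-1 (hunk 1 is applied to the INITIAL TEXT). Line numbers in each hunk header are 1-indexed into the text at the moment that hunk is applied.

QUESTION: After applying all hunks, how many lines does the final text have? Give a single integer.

Answer: 9

Derivation:
Hunk 1: at line 1 remove [ellnw,ivi] add [set,llzk,alv] -> 7 lines: bquoy lddct set llzk alv pqpo qsl
Hunk 2: at line 1 remove [lddct,set,llzk] add [ggwh,enlek,qjma] -> 7 lines: bquoy ggwh enlek qjma alv pqpo qsl
Hunk 3: at line 1 remove [enlek,qjma] add [humq] -> 6 lines: bquoy ggwh humq alv pqpo qsl
Hunk 4: at line 2 remove [alv] add [raj,peq] -> 7 lines: bquoy ggwh humq raj peq pqpo qsl
Hunk 5: at line 5 remove [pqpo] add [kbc,ixdv,rart] -> 9 lines: bquoy ggwh humq raj peq kbc ixdv rart qsl
Hunk 6: at line 6 remove [ixdv] add [jipma] -> 9 lines: bquoy ggwh humq raj peq kbc jipma rart qsl
Hunk 7: at line 3 remove [raj,peq,kbc] add [kwnl,toznt,kjn] -> 9 lines: bquoy ggwh humq kwnl toznt kjn jipma rart qsl
Final line count: 9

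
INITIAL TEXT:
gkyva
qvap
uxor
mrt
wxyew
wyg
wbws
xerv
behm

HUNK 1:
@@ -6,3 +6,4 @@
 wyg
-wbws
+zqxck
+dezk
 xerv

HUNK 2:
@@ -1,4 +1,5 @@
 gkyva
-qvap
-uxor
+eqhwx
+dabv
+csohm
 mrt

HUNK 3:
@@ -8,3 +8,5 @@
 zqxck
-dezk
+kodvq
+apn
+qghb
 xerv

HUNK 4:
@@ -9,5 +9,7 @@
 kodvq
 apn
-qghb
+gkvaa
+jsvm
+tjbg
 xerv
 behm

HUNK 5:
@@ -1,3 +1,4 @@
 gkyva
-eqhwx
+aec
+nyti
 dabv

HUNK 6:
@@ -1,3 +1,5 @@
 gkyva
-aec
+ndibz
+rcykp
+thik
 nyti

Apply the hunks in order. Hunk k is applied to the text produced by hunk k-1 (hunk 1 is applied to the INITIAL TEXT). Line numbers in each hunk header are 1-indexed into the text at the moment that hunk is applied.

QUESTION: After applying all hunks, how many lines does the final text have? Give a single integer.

Answer: 18

Derivation:
Hunk 1: at line 6 remove [wbws] add [zqxck,dezk] -> 10 lines: gkyva qvap uxor mrt wxyew wyg zqxck dezk xerv behm
Hunk 2: at line 1 remove [qvap,uxor] add [eqhwx,dabv,csohm] -> 11 lines: gkyva eqhwx dabv csohm mrt wxyew wyg zqxck dezk xerv behm
Hunk 3: at line 8 remove [dezk] add [kodvq,apn,qghb] -> 13 lines: gkyva eqhwx dabv csohm mrt wxyew wyg zqxck kodvq apn qghb xerv behm
Hunk 4: at line 9 remove [qghb] add [gkvaa,jsvm,tjbg] -> 15 lines: gkyva eqhwx dabv csohm mrt wxyew wyg zqxck kodvq apn gkvaa jsvm tjbg xerv behm
Hunk 5: at line 1 remove [eqhwx] add [aec,nyti] -> 16 lines: gkyva aec nyti dabv csohm mrt wxyew wyg zqxck kodvq apn gkvaa jsvm tjbg xerv behm
Hunk 6: at line 1 remove [aec] add [ndibz,rcykp,thik] -> 18 lines: gkyva ndibz rcykp thik nyti dabv csohm mrt wxyew wyg zqxck kodvq apn gkvaa jsvm tjbg xerv behm
Final line count: 18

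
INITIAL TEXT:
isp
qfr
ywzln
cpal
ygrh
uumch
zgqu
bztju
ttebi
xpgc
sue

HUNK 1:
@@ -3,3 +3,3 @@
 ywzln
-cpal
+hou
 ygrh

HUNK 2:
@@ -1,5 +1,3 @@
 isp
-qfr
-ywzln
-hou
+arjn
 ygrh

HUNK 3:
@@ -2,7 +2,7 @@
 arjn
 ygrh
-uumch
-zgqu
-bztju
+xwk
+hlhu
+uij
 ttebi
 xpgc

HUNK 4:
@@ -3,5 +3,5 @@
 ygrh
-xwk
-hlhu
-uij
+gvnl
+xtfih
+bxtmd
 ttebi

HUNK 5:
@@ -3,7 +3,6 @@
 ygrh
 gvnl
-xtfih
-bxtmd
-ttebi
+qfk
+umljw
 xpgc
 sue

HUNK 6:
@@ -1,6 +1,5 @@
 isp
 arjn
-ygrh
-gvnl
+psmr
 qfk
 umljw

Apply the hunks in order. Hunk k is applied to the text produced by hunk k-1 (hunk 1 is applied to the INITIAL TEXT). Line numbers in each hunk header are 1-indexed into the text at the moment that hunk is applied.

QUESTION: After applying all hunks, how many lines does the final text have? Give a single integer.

Hunk 1: at line 3 remove [cpal] add [hou] -> 11 lines: isp qfr ywzln hou ygrh uumch zgqu bztju ttebi xpgc sue
Hunk 2: at line 1 remove [qfr,ywzln,hou] add [arjn] -> 9 lines: isp arjn ygrh uumch zgqu bztju ttebi xpgc sue
Hunk 3: at line 2 remove [uumch,zgqu,bztju] add [xwk,hlhu,uij] -> 9 lines: isp arjn ygrh xwk hlhu uij ttebi xpgc sue
Hunk 4: at line 3 remove [xwk,hlhu,uij] add [gvnl,xtfih,bxtmd] -> 9 lines: isp arjn ygrh gvnl xtfih bxtmd ttebi xpgc sue
Hunk 5: at line 3 remove [xtfih,bxtmd,ttebi] add [qfk,umljw] -> 8 lines: isp arjn ygrh gvnl qfk umljw xpgc sue
Hunk 6: at line 1 remove [ygrh,gvnl] add [psmr] -> 7 lines: isp arjn psmr qfk umljw xpgc sue
Final line count: 7

Answer: 7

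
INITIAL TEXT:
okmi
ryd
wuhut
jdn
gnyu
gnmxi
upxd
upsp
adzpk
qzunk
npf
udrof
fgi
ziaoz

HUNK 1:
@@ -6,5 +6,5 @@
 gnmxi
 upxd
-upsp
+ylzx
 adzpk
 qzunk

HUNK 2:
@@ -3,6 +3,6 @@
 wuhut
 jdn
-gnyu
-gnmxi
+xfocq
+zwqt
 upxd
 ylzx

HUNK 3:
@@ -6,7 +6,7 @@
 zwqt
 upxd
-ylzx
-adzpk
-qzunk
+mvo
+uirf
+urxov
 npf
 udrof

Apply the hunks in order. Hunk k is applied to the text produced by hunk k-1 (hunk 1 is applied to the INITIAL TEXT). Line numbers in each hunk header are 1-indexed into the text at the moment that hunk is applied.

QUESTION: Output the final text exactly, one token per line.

Hunk 1: at line 6 remove [upsp] add [ylzx] -> 14 lines: okmi ryd wuhut jdn gnyu gnmxi upxd ylzx adzpk qzunk npf udrof fgi ziaoz
Hunk 2: at line 3 remove [gnyu,gnmxi] add [xfocq,zwqt] -> 14 lines: okmi ryd wuhut jdn xfocq zwqt upxd ylzx adzpk qzunk npf udrof fgi ziaoz
Hunk 3: at line 6 remove [ylzx,adzpk,qzunk] add [mvo,uirf,urxov] -> 14 lines: okmi ryd wuhut jdn xfocq zwqt upxd mvo uirf urxov npf udrof fgi ziaoz

Answer: okmi
ryd
wuhut
jdn
xfocq
zwqt
upxd
mvo
uirf
urxov
npf
udrof
fgi
ziaoz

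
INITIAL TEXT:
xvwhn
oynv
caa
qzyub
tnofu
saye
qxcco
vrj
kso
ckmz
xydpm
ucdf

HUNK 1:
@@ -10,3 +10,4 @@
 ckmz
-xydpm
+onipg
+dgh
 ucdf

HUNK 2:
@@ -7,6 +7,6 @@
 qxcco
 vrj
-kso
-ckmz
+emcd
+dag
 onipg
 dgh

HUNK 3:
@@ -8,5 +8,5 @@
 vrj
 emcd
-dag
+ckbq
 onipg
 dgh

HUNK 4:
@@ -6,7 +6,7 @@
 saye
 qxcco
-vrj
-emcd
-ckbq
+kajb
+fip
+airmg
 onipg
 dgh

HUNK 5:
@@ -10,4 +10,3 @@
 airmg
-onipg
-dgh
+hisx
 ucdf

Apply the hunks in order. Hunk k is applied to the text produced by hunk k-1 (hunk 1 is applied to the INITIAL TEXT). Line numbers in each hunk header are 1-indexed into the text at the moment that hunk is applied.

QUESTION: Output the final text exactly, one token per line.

Hunk 1: at line 10 remove [xydpm] add [onipg,dgh] -> 13 lines: xvwhn oynv caa qzyub tnofu saye qxcco vrj kso ckmz onipg dgh ucdf
Hunk 2: at line 7 remove [kso,ckmz] add [emcd,dag] -> 13 lines: xvwhn oynv caa qzyub tnofu saye qxcco vrj emcd dag onipg dgh ucdf
Hunk 3: at line 8 remove [dag] add [ckbq] -> 13 lines: xvwhn oynv caa qzyub tnofu saye qxcco vrj emcd ckbq onipg dgh ucdf
Hunk 4: at line 6 remove [vrj,emcd,ckbq] add [kajb,fip,airmg] -> 13 lines: xvwhn oynv caa qzyub tnofu saye qxcco kajb fip airmg onipg dgh ucdf
Hunk 5: at line 10 remove [onipg,dgh] add [hisx] -> 12 lines: xvwhn oynv caa qzyub tnofu saye qxcco kajb fip airmg hisx ucdf

Answer: xvwhn
oynv
caa
qzyub
tnofu
saye
qxcco
kajb
fip
airmg
hisx
ucdf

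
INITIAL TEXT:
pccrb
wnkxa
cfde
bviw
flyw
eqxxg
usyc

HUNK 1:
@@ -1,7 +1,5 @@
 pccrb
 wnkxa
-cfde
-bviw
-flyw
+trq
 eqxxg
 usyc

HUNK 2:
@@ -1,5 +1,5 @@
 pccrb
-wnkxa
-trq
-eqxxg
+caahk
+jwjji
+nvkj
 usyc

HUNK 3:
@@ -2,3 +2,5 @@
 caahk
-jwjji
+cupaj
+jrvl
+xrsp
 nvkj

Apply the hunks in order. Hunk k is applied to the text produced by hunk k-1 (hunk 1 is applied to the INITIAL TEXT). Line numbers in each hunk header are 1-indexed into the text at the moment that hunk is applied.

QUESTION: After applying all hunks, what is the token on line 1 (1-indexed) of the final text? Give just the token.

Hunk 1: at line 1 remove [cfde,bviw,flyw] add [trq] -> 5 lines: pccrb wnkxa trq eqxxg usyc
Hunk 2: at line 1 remove [wnkxa,trq,eqxxg] add [caahk,jwjji,nvkj] -> 5 lines: pccrb caahk jwjji nvkj usyc
Hunk 3: at line 2 remove [jwjji] add [cupaj,jrvl,xrsp] -> 7 lines: pccrb caahk cupaj jrvl xrsp nvkj usyc
Final line 1: pccrb

Answer: pccrb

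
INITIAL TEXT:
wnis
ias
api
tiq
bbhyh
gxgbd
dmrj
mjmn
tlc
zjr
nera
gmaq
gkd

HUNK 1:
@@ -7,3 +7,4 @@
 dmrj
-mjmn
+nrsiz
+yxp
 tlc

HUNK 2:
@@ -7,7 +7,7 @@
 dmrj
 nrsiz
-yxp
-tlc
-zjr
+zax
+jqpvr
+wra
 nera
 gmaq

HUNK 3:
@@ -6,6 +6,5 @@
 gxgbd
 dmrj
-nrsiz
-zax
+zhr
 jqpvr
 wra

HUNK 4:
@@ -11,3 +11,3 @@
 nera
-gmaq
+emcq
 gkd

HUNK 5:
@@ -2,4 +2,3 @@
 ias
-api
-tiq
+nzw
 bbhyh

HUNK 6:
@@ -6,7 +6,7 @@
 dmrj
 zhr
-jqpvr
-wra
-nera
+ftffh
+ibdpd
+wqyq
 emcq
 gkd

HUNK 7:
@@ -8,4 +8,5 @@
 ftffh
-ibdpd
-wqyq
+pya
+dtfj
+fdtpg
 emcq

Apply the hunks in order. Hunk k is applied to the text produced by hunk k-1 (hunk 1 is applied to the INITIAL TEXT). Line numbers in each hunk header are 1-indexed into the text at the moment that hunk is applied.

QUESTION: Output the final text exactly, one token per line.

Answer: wnis
ias
nzw
bbhyh
gxgbd
dmrj
zhr
ftffh
pya
dtfj
fdtpg
emcq
gkd

Derivation:
Hunk 1: at line 7 remove [mjmn] add [nrsiz,yxp] -> 14 lines: wnis ias api tiq bbhyh gxgbd dmrj nrsiz yxp tlc zjr nera gmaq gkd
Hunk 2: at line 7 remove [yxp,tlc,zjr] add [zax,jqpvr,wra] -> 14 lines: wnis ias api tiq bbhyh gxgbd dmrj nrsiz zax jqpvr wra nera gmaq gkd
Hunk 3: at line 6 remove [nrsiz,zax] add [zhr] -> 13 lines: wnis ias api tiq bbhyh gxgbd dmrj zhr jqpvr wra nera gmaq gkd
Hunk 4: at line 11 remove [gmaq] add [emcq] -> 13 lines: wnis ias api tiq bbhyh gxgbd dmrj zhr jqpvr wra nera emcq gkd
Hunk 5: at line 2 remove [api,tiq] add [nzw] -> 12 lines: wnis ias nzw bbhyh gxgbd dmrj zhr jqpvr wra nera emcq gkd
Hunk 6: at line 6 remove [jqpvr,wra,nera] add [ftffh,ibdpd,wqyq] -> 12 lines: wnis ias nzw bbhyh gxgbd dmrj zhr ftffh ibdpd wqyq emcq gkd
Hunk 7: at line 8 remove [ibdpd,wqyq] add [pya,dtfj,fdtpg] -> 13 lines: wnis ias nzw bbhyh gxgbd dmrj zhr ftffh pya dtfj fdtpg emcq gkd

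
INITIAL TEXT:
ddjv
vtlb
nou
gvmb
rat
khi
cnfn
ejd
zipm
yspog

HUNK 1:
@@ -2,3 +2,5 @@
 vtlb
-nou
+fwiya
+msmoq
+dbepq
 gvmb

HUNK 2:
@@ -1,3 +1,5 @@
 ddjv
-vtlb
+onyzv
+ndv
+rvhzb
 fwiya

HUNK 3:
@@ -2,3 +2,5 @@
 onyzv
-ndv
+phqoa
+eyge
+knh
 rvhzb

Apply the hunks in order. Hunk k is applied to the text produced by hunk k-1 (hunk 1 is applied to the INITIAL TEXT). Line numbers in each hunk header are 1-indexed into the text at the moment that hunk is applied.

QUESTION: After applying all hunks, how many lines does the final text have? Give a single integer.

Answer: 16

Derivation:
Hunk 1: at line 2 remove [nou] add [fwiya,msmoq,dbepq] -> 12 lines: ddjv vtlb fwiya msmoq dbepq gvmb rat khi cnfn ejd zipm yspog
Hunk 2: at line 1 remove [vtlb] add [onyzv,ndv,rvhzb] -> 14 lines: ddjv onyzv ndv rvhzb fwiya msmoq dbepq gvmb rat khi cnfn ejd zipm yspog
Hunk 3: at line 2 remove [ndv] add [phqoa,eyge,knh] -> 16 lines: ddjv onyzv phqoa eyge knh rvhzb fwiya msmoq dbepq gvmb rat khi cnfn ejd zipm yspog
Final line count: 16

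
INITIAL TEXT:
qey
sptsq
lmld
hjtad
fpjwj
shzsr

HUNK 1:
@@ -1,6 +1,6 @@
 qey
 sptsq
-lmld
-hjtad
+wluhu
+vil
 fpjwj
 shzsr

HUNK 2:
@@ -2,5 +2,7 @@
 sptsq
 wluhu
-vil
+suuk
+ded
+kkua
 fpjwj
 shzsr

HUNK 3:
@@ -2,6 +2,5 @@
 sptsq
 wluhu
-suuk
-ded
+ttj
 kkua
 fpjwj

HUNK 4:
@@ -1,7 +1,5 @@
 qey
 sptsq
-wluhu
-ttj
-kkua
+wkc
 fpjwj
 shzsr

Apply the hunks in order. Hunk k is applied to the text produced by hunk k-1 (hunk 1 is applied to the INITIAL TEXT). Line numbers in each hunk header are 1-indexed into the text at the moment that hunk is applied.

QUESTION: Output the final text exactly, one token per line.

Answer: qey
sptsq
wkc
fpjwj
shzsr

Derivation:
Hunk 1: at line 1 remove [lmld,hjtad] add [wluhu,vil] -> 6 lines: qey sptsq wluhu vil fpjwj shzsr
Hunk 2: at line 2 remove [vil] add [suuk,ded,kkua] -> 8 lines: qey sptsq wluhu suuk ded kkua fpjwj shzsr
Hunk 3: at line 2 remove [suuk,ded] add [ttj] -> 7 lines: qey sptsq wluhu ttj kkua fpjwj shzsr
Hunk 4: at line 1 remove [wluhu,ttj,kkua] add [wkc] -> 5 lines: qey sptsq wkc fpjwj shzsr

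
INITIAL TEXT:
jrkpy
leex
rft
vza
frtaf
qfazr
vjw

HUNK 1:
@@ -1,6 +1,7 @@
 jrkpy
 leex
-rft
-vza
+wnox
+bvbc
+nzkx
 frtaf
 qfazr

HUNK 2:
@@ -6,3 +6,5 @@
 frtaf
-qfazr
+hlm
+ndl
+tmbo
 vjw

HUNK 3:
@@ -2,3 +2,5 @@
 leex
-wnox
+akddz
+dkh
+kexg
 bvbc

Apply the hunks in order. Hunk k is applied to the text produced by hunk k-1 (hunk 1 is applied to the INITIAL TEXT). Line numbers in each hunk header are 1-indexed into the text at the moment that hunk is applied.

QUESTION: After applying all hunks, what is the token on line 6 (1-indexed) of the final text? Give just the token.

Answer: bvbc

Derivation:
Hunk 1: at line 1 remove [rft,vza] add [wnox,bvbc,nzkx] -> 8 lines: jrkpy leex wnox bvbc nzkx frtaf qfazr vjw
Hunk 2: at line 6 remove [qfazr] add [hlm,ndl,tmbo] -> 10 lines: jrkpy leex wnox bvbc nzkx frtaf hlm ndl tmbo vjw
Hunk 3: at line 2 remove [wnox] add [akddz,dkh,kexg] -> 12 lines: jrkpy leex akddz dkh kexg bvbc nzkx frtaf hlm ndl tmbo vjw
Final line 6: bvbc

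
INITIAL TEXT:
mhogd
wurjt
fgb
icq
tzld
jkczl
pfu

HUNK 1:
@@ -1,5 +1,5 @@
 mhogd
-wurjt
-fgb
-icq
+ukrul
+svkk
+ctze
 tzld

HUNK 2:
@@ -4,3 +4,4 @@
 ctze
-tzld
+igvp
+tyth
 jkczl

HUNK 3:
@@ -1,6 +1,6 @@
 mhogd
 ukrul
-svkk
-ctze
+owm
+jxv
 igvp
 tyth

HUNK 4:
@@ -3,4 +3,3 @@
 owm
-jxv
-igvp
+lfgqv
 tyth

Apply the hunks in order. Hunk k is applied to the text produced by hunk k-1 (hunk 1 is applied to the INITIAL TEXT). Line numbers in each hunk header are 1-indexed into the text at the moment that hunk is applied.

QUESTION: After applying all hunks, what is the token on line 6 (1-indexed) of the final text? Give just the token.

Hunk 1: at line 1 remove [wurjt,fgb,icq] add [ukrul,svkk,ctze] -> 7 lines: mhogd ukrul svkk ctze tzld jkczl pfu
Hunk 2: at line 4 remove [tzld] add [igvp,tyth] -> 8 lines: mhogd ukrul svkk ctze igvp tyth jkczl pfu
Hunk 3: at line 1 remove [svkk,ctze] add [owm,jxv] -> 8 lines: mhogd ukrul owm jxv igvp tyth jkczl pfu
Hunk 4: at line 3 remove [jxv,igvp] add [lfgqv] -> 7 lines: mhogd ukrul owm lfgqv tyth jkczl pfu
Final line 6: jkczl

Answer: jkczl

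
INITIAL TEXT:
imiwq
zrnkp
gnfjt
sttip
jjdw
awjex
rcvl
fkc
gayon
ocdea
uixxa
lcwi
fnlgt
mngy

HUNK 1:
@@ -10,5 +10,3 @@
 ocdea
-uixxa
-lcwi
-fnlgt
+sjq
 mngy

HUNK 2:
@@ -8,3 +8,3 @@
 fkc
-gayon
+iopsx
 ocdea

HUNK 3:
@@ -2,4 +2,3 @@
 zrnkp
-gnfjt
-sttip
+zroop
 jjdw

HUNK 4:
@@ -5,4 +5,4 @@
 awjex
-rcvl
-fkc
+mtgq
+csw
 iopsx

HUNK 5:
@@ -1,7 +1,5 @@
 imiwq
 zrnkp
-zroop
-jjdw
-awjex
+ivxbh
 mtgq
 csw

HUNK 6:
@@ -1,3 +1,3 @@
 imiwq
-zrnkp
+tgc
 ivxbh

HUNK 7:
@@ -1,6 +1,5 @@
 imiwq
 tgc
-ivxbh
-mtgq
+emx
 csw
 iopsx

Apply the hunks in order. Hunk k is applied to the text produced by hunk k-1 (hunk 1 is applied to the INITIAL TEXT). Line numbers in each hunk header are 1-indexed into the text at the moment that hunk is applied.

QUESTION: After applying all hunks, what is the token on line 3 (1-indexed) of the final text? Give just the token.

Answer: emx

Derivation:
Hunk 1: at line 10 remove [uixxa,lcwi,fnlgt] add [sjq] -> 12 lines: imiwq zrnkp gnfjt sttip jjdw awjex rcvl fkc gayon ocdea sjq mngy
Hunk 2: at line 8 remove [gayon] add [iopsx] -> 12 lines: imiwq zrnkp gnfjt sttip jjdw awjex rcvl fkc iopsx ocdea sjq mngy
Hunk 3: at line 2 remove [gnfjt,sttip] add [zroop] -> 11 lines: imiwq zrnkp zroop jjdw awjex rcvl fkc iopsx ocdea sjq mngy
Hunk 4: at line 5 remove [rcvl,fkc] add [mtgq,csw] -> 11 lines: imiwq zrnkp zroop jjdw awjex mtgq csw iopsx ocdea sjq mngy
Hunk 5: at line 1 remove [zroop,jjdw,awjex] add [ivxbh] -> 9 lines: imiwq zrnkp ivxbh mtgq csw iopsx ocdea sjq mngy
Hunk 6: at line 1 remove [zrnkp] add [tgc] -> 9 lines: imiwq tgc ivxbh mtgq csw iopsx ocdea sjq mngy
Hunk 7: at line 1 remove [ivxbh,mtgq] add [emx] -> 8 lines: imiwq tgc emx csw iopsx ocdea sjq mngy
Final line 3: emx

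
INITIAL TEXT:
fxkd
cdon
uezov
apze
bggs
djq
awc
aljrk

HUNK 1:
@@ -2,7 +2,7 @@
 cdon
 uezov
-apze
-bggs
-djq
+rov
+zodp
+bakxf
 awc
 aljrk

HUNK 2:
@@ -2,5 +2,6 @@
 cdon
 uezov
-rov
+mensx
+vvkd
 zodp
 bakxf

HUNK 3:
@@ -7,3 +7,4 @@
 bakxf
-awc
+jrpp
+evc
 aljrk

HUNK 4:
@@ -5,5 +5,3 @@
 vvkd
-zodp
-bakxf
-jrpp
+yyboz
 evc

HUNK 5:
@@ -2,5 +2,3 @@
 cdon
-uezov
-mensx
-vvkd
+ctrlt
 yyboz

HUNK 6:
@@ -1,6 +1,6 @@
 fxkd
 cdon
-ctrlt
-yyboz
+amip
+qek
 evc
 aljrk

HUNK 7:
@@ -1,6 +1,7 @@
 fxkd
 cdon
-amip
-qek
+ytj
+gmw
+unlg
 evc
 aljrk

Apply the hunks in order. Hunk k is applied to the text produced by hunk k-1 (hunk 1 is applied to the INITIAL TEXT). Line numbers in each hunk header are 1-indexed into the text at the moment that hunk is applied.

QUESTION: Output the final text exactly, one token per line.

Answer: fxkd
cdon
ytj
gmw
unlg
evc
aljrk

Derivation:
Hunk 1: at line 2 remove [apze,bggs,djq] add [rov,zodp,bakxf] -> 8 lines: fxkd cdon uezov rov zodp bakxf awc aljrk
Hunk 2: at line 2 remove [rov] add [mensx,vvkd] -> 9 lines: fxkd cdon uezov mensx vvkd zodp bakxf awc aljrk
Hunk 3: at line 7 remove [awc] add [jrpp,evc] -> 10 lines: fxkd cdon uezov mensx vvkd zodp bakxf jrpp evc aljrk
Hunk 4: at line 5 remove [zodp,bakxf,jrpp] add [yyboz] -> 8 lines: fxkd cdon uezov mensx vvkd yyboz evc aljrk
Hunk 5: at line 2 remove [uezov,mensx,vvkd] add [ctrlt] -> 6 lines: fxkd cdon ctrlt yyboz evc aljrk
Hunk 6: at line 1 remove [ctrlt,yyboz] add [amip,qek] -> 6 lines: fxkd cdon amip qek evc aljrk
Hunk 7: at line 1 remove [amip,qek] add [ytj,gmw,unlg] -> 7 lines: fxkd cdon ytj gmw unlg evc aljrk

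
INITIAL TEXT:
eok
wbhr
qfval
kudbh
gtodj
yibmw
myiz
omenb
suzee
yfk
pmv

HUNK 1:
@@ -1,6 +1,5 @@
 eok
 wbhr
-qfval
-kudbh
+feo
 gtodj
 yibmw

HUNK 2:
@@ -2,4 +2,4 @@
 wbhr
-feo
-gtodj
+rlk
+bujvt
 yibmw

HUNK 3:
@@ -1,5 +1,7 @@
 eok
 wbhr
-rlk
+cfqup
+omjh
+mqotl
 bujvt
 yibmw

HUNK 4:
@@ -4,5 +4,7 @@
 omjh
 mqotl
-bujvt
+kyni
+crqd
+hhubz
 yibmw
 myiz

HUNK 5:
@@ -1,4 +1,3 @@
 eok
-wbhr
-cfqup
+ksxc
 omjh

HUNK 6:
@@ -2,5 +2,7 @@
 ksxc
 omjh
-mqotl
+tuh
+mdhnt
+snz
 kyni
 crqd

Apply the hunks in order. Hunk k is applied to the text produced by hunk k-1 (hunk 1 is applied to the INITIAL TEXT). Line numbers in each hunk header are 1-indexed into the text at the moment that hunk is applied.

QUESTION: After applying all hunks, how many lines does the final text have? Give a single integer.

Hunk 1: at line 1 remove [qfval,kudbh] add [feo] -> 10 lines: eok wbhr feo gtodj yibmw myiz omenb suzee yfk pmv
Hunk 2: at line 2 remove [feo,gtodj] add [rlk,bujvt] -> 10 lines: eok wbhr rlk bujvt yibmw myiz omenb suzee yfk pmv
Hunk 3: at line 1 remove [rlk] add [cfqup,omjh,mqotl] -> 12 lines: eok wbhr cfqup omjh mqotl bujvt yibmw myiz omenb suzee yfk pmv
Hunk 4: at line 4 remove [bujvt] add [kyni,crqd,hhubz] -> 14 lines: eok wbhr cfqup omjh mqotl kyni crqd hhubz yibmw myiz omenb suzee yfk pmv
Hunk 5: at line 1 remove [wbhr,cfqup] add [ksxc] -> 13 lines: eok ksxc omjh mqotl kyni crqd hhubz yibmw myiz omenb suzee yfk pmv
Hunk 6: at line 2 remove [mqotl] add [tuh,mdhnt,snz] -> 15 lines: eok ksxc omjh tuh mdhnt snz kyni crqd hhubz yibmw myiz omenb suzee yfk pmv
Final line count: 15

Answer: 15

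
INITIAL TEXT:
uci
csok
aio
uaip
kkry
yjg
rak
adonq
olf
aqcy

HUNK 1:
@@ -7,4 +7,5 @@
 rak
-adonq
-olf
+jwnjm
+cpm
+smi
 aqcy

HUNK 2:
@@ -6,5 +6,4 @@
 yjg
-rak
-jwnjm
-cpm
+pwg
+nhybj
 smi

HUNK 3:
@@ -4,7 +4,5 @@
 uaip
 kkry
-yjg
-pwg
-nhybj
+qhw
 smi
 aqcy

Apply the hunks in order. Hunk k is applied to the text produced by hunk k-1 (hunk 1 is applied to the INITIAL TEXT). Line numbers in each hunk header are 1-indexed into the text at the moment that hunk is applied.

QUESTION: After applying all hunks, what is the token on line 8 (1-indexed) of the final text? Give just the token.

Hunk 1: at line 7 remove [adonq,olf] add [jwnjm,cpm,smi] -> 11 lines: uci csok aio uaip kkry yjg rak jwnjm cpm smi aqcy
Hunk 2: at line 6 remove [rak,jwnjm,cpm] add [pwg,nhybj] -> 10 lines: uci csok aio uaip kkry yjg pwg nhybj smi aqcy
Hunk 3: at line 4 remove [yjg,pwg,nhybj] add [qhw] -> 8 lines: uci csok aio uaip kkry qhw smi aqcy
Final line 8: aqcy

Answer: aqcy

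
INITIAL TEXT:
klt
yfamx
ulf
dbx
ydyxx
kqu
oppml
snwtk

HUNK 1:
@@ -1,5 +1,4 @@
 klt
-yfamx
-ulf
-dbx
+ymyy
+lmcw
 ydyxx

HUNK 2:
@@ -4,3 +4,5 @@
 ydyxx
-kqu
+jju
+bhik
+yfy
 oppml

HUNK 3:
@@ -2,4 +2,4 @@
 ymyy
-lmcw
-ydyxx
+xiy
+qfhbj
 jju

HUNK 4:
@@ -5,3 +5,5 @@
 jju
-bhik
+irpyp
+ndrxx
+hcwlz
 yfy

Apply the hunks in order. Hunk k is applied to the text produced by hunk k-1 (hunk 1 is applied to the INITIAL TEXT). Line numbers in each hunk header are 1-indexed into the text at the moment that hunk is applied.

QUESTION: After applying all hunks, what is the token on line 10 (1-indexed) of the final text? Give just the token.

Hunk 1: at line 1 remove [yfamx,ulf,dbx] add [ymyy,lmcw] -> 7 lines: klt ymyy lmcw ydyxx kqu oppml snwtk
Hunk 2: at line 4 remove [kqu] add [jju,bhik,yfy] -> 9 lines: klt ymyy lmcw ydyxx jju bhik yfy oppml snwtk
Hunk 3: at line 2 remove [lmcw,ydyxx] add [xiy,qfhbj] -> 9 lines: klt ymyy xiy qfhbj jju bhik yfy oppml snwtk
Hunk 4: at line 5 remove [bhik] add [irpyp,ndrxx,hcwlz] -> 11 lines: klt ymyy xiy qfhbj jju irpyp ndrxx hcwlz yfy oppml snwtk
Final line 10: oppml

Answer: oppml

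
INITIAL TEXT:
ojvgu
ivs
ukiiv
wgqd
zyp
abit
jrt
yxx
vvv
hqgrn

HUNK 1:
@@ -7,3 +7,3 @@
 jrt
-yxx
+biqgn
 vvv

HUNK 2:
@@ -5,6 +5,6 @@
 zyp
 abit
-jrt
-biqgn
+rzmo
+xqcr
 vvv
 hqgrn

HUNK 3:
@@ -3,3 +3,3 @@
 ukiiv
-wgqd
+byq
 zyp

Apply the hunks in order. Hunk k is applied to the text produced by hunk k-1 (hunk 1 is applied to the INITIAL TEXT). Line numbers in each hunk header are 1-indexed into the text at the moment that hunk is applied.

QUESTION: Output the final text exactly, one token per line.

Hunk 1: at line 7 remove [yxx] add [biqgn] -> 10 lines: ojvgu ivs ukiiv wgqd zyp abit jrt biqgn vvv hqgrn
Hunk 2: at line 5 remove [jrt,biqgn] add [rzmo,xqcr] -> 10 lines: ojvgu ivs ukiiv wgqd zyp abit rzmo xqcr vvv hqgrn
Hunk 3: at line 3 remove [wgqd] add [byq] -> 10 lines: ojvgu ivs ukiiv byq zyp abit rzmo xqcr vvv hqgrn

Answer: ojvgu
ivs
ukiiv
byq
zyp
abit
rzmo
xqcr
vvv
hqgrn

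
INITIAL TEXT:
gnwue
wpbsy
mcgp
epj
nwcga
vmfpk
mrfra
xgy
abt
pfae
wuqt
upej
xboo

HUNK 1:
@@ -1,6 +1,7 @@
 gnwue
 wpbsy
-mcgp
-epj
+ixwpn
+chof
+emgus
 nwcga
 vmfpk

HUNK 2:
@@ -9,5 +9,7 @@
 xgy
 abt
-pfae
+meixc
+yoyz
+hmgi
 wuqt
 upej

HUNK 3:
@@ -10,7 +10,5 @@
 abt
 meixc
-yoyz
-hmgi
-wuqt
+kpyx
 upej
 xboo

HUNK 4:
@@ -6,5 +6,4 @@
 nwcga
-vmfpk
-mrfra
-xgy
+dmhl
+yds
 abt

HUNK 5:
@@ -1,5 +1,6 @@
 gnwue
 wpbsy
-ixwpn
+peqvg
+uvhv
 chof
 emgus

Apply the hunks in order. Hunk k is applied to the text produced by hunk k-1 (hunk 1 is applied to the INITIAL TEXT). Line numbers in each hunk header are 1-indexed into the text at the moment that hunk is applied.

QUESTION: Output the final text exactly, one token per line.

Answer: gnwue
wpbsy
peqvg
uvhv
chof
emgus
nwcga
dmhl
yds
abt
meixc
kpyx
upej
xboo

Derivation:
Hunk 1: at line 1 remove [mcgp,epj] add [ixwpn,chof,emgus] -> 14 lines: gnwue wpbsy ixwpn chof emgus nwcga vmfpk mrfra xgy abt pfae wuqt upej xboo
Hunk 2: at line 9 remove [pfae] add [meixc,yoyz,hmgi] -> 16 lines: gnwue wpbsy ixwpn chof emgus nwcga vmfpk mrfra xgy abt meixc yoyz hmgi wuqt upej xboo
Hunk 3: at line 10 remove [yoyz,hmgi,wuqt] add [kpyx] -> 14 lines: gnwue wpbsy ixwpn chof emgus nwcga vmfpk mrfra xgy abt meixc kpyx upej xboo
Hunk 4: at line 6 remove [vmfpk,mrfra,xgy] add [dmhl,yds] -> 13 lines: gnwue wpbsy ixwpn chof emgus nwcga dmhl yds abt meixc kpyx upej xboo
Hunk 5: at line 1 remove [ixwpn] add [peqvg,uvhv] -> 14 lines: gnwue wpbsy peqvg uvhv chof emgus nwcga dmhl yds abt meixc kpyx upej xboo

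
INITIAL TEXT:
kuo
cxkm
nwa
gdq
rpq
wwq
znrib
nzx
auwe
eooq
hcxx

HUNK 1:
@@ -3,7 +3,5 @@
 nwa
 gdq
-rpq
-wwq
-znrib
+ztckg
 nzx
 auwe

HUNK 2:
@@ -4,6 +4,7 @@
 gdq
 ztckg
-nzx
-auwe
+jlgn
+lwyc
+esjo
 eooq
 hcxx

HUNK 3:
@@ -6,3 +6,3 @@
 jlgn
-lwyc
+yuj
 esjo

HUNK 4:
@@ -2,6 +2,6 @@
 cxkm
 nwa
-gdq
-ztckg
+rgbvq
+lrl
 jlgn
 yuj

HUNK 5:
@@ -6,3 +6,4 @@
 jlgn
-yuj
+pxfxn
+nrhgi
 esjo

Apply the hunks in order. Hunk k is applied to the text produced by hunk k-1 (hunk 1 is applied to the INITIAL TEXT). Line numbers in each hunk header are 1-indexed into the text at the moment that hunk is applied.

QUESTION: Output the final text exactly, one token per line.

Hunk 1: at line 3 remove [rpq,wwq,znrib] add [ztckg] -> 9 lines: kuo cxkm nwa gdq ztckg nzx auwe eooq hcxx
Hunk 2: at line 4 remove [nzx,auwe] add [jlgn,lwyc,esjo] -> 10 lines: kuo cxkm nwa gdq ztckg jlgn lwyc esjo eooq hcxx
Hunk 3: at line 6 remove [lwyc] add [yuj] -> 10 lines: kuo cxkm nwa gdq ztckg jlgn yuj esjo eooq hcxx
Hunk 4: at line 2 remove [gdq,ztckg] add [rgbvq,lrl] -> 10 lines: kuo cxkm nwa rgbvq lrl jlgn yuj esjo eooq hcxx
Hunk 5: at line 6 remove [yuj] add [pxfxn,nrhgi] -> 11 lines: kuo cxkm nwa rgbvq lrl jlgn pxfxn nrhgi esjo eooq hcxx

Answer: kuo
cxkm
nwa
rgbvq
lrl
jlgn
pxfxn
nrhgi
esjo
eooq
hcxx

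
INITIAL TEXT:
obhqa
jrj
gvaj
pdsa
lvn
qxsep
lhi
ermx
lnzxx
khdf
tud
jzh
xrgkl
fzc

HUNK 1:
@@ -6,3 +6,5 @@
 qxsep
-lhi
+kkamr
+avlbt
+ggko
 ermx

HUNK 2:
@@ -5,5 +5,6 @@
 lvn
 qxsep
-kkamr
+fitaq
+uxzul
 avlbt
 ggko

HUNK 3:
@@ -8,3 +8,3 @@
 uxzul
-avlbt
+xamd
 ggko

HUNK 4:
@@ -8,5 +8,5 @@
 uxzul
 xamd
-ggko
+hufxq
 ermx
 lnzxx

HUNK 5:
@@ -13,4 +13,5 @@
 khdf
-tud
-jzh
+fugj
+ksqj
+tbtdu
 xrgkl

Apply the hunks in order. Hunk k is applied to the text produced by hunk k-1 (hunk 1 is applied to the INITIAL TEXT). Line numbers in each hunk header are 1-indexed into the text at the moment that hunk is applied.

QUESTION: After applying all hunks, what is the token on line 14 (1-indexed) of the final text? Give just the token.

Answer: fugj

Derivation:
Hunk 1: at line 6 remove [lhi] add [kkamr,avlbt,ggko] -> 16 lines: obhqa jrj gvaj pdsa lvn qxsep kkamr avlbt ggko ermx lnzxx khdf tud jzh xrgkl fzc
Hunk 2: at line 5 remove [kkamr] add [fitaq,uxzul] -> 17 lines: obhqa jrj gvaj pdsa lvn qxsep fitaq uxzul avlbt ggko ermx lnzxx khdf tud jzh xrgkl fzc
Hunk 3: at line 8 remove [avlbt] add [xamd] -> 17 lines: obhqa jrj gvaj pdsa lvn qxsep fitaq uxzul xamd ggko ermx lnzxx khdf tud jzh xrgkl fzc
Hunk 4: at line 8 remove [ggko] add [hufxq] -> 17 lines: obhqa jrj gvaj pdsa lvn qxsep fitaq uxzul xamd hufxq ermx lnzxx khdf tud jzh xrgkl fzc
Hunk 5: at line 13 remove [tud,jzh] add [fugj,ksqj,tbtdu] -> 18 lines: obhqa jrj gvaj pdsa lvn qxsep fitaq uxzul xamd hufxq ermx lnzxx khdf fugj ksqj tbtdu xrgkl fzc
Final line 14: fugj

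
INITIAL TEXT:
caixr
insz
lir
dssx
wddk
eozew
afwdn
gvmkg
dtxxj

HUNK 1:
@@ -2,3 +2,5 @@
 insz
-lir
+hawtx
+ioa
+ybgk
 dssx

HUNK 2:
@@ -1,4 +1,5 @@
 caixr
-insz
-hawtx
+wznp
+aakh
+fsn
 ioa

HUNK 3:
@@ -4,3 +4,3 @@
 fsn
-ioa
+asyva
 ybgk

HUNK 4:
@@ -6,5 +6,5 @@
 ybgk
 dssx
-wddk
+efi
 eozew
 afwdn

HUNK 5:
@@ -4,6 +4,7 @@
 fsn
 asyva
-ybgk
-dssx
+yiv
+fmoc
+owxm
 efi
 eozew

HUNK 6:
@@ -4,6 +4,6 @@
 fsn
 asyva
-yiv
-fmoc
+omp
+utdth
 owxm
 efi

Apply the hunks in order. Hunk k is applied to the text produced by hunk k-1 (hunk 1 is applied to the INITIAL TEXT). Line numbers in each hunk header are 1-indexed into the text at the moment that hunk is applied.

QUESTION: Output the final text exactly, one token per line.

Hunk 1: at line 2 remove [lir] add [hawtx,ioa,ybgk] -> 11 lines: caixr insz hawtx ioa ybgk dssx wddk eozew afwdn gvmkg dtxxj
Hunk 2: at line 1 remove [insz,hawtx] add [wznp,aakh,fsn] -> 12 lines: caixr wznp aakh fsn ioa ybgk dssx wddk eozew afwdn gvmkg dtxxj
Hunk 3: at line 4 remove [ioa] add [asyva] -> 12 lines: caixr wznp aakh fsn asyva ybgk dssx wddk eozew afwdn gvmkg dtxxj
Hunk 4: at line 6 remove [wddk] add [efi] -> 12 lines: caixr wznp aakh fsn asyva ybgk dssx efi eozew afwdn gvmkg dtxxj
Hunk 5: at line 4 remove [ybgk,dssx] add [yiv,fmoc,owxm] -> 13 lines: caixr wznp aakh fsn asyva yiv fmoc owxm efi eozew afwdn gvmkg dtxxj
Hunk 6: at line 4 remove [yiv,fmoc] add [omp,utdth] -> 13 lines: caixr wznp aakh fsn asyva omp utdth owxm efi eozew afwdn gvmkg dtxxj

Answer: caixr
wznp
aakh
fsn
asyva
omp
utdth
owxm
efi
eozew
afwdn
gvmkg
dtxxj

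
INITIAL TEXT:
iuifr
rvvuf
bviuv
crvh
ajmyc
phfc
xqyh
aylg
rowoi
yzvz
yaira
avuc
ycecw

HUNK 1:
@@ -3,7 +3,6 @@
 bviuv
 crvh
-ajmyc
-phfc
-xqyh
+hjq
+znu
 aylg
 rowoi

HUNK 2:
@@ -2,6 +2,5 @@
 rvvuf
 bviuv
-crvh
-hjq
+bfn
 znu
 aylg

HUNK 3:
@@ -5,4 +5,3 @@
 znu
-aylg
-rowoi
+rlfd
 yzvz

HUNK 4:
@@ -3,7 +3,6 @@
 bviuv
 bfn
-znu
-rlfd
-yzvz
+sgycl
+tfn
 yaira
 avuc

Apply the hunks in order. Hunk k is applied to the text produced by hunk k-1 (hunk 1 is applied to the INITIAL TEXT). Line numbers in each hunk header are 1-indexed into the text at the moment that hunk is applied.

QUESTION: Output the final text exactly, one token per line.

Hunk 1: at line 3 remove [ajmyc,phfc,xqyh] add [hjq,znu] -> 12 lines: iuifr rvvuf bviuv crvh hjq znu aylg rowoi yzvz yaira avuc ycecw
Hunk 2: at line 2 remove [crvh,hjq] add [bfn] -> 11 lines: iuifr rvvuf bviuv bfn znu aylg rowoi yzvz yaira avuc ycecw
Hunk 3: at line 5 remove [aylg,rowoi] add [rlfd] -> 10 lines: iuifr rvvuf bviuv bfn znu rlfd yzvz yaira avuc ycecw
Hunk 4: at line 3 remove [znu,rlfd,yzvz] add [sgycl,tfn] -> 9 lines: iuifr rvvuf bviuv bfn sgycl tfn yaira avuc ycecw

Answer: iuifr
rvvuf
bviuv
bfn
sgycl
tfn
yaira
avuc
ycecw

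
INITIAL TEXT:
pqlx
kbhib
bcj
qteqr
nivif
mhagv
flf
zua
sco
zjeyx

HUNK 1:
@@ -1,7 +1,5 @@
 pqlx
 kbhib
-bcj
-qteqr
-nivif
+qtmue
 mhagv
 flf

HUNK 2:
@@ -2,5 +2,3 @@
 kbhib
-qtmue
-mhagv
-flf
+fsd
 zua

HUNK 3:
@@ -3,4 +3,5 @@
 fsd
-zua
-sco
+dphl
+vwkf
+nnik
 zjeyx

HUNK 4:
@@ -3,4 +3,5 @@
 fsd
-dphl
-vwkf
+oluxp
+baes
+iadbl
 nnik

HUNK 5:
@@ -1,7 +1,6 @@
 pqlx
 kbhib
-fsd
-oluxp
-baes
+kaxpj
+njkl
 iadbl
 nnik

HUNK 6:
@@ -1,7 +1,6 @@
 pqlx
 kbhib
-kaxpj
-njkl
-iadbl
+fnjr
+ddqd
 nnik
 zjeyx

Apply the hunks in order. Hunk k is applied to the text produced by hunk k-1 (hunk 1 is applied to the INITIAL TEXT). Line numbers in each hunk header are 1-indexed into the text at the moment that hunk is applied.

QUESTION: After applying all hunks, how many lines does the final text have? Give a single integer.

Hunk 1: at line 1 remove [bcj,qteqr,nivif] add [qtmue] -> 8 lines: pqlx kbhib qtmue mhagv flf zua sco zjeyx
Hunk 2: at line 2 remove [qtmue,mhagv,flf] add [fsd] -> 6 lines: pqlx kbhib fsd zua sco zjeyx
Hunk 3: at line 3 remove [zua,sco] add [dphl,vwkf,nnik] -> 7 lines: pqlx kbhib fsd dphl vwkf nnik zjeyx
Hunk 4: at line 3 remove [dphl,vwkf] add [oluxp,baes,iadbl] -> 8 lines: pqlx kbhib fsd oluxp baes iadbl nnik zjeyx
Hunk 5: at line 1 remove [fsd,oluxp,baes] add [kaxpj,njkl] -> 7 lines: pqlx kbhib kaxpj njkl iadbl nnik zjeyx
Hunk 6: at line 1 remove [kaxpj,njkl,iadbl] add [fnjr,ddqd] -> 6 lines: pqlx kbhib fnjr ddqd nnik zjeyx
Final line count: 6

Answer: 6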